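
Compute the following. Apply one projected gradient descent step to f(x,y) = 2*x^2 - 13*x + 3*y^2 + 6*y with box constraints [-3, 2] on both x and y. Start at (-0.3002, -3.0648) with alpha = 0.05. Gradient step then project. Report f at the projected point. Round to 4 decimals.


Step 1: Compute gradient at (-0.3002, -3.0648).
grad_x = 2*2*-0.3002 - 13 = -14.2008
grad_y = 2*3*-3.0648 + 6 = -12.3888
Step 2: Gradient step.
x_raw = -0.3002 - 0.05*-14.2008 = 0.4098
y_raw = -3.0648 - 0.05*-12.3888 = -2.4454
Step 3: Project onto [-3, 2].
x_proj = clip(0.4098) = 0.4098
y_proj = clip(-2.4454) = -2.4454
Step 4: Evaluate f.
f(0.4098, -2.4454) = -1.7248


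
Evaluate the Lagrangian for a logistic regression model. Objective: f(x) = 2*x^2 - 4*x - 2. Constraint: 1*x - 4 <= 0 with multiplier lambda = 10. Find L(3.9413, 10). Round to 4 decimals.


Step 1: Evaluate f(x).
f(3.9413) = 2*3.9413^2 - 4*3.9413 - 2 = 13.3025
Step 2: Evaluate g(x).
g(3.9413) = 1*3.9413 - 4 = -0.0587
Step 3: Compute Lagrangian.
L = 13.3025 + 10*-0.0587 = 12.7155


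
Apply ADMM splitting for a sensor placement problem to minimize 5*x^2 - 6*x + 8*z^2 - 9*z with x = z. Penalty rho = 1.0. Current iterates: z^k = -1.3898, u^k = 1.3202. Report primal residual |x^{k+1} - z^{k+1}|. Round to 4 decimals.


ADMM iteration with rho = 1.0, z^k = -1.3898, u^k = 1.3202
Step 1: x-update.
Minimize 5*x^2 - 6*x + (1.0/2)*(x + 1.3898 + 1.3202)^2
FOC: (2*5 + 1.0)*x = 6 + 1.0*(-1.3898 - 1.3202)
x^{k+1} = 0.2991
Step 2: z-update.
Minimize 8*z^2 - 9*z + (1.0/2)*(0.2991 - z + 1.3202)^2
FOC: (2*8 + 1.0)*z = 9 + 1.0*(0.2991 + 1.3202)
z^{k+1} = 0.6247
Step 3: u-update.
u^{k+1} = 1.3202 + 0.2991 - 0.6247 = 0.9946
Step 4: Primal residual = |0.2991 - 0.6247| = 0.3256


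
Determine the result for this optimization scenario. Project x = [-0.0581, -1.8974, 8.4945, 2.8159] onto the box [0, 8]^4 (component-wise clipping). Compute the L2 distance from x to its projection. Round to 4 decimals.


Project each component onto [0, 8].
clip(-0.0581) = 0.0, clip(-1.8974) = 0.0, clip(8.4945) = 8.0, clip(2.8159) = 2.8159
Projection = [0.0, 0.0, 8.0, 2.8159]
Squared diffs: [0.0034, 3.6001, 0.2445, 0.0]
Distance = sqrt(3.848) = 1.9616


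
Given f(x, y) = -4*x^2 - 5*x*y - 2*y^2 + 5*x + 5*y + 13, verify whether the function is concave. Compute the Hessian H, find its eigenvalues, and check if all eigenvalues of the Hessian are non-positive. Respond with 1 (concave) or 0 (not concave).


The Hessian of f(x,y) = -4*x^2 - 5*x*y - 2*y^2 + 5*x + 5*y + 13 is:
H = [[-8, -5], [-5, -4]]
Trace = -8 - 4 = -12
Determinant = -8*-4 - (-5)^2 = 7
Discriminant = (-12)^2 - 4*7 = 116.0
Eigenvalues: lambda_1 = -11.3852, lambda_2 = -0.6148
The function is concave.

1


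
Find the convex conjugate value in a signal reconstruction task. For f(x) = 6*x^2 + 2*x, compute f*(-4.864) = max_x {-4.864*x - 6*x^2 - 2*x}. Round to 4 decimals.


f*(y) = sup_x {y*x - a*x^2 - b*x} = sup_x {(y-b)*x - a*x^2}
FOC: (y - b) - 2a*x = 0 => x* = (y - b)/(2a)
x* = (-4.864 - 2)/(2*6) = -0.572
f*(-4.864) = (y-b)^2/(4a) = (-4.864 - 2)^2/(4*6)
= 47.1145/24 = 1.9631


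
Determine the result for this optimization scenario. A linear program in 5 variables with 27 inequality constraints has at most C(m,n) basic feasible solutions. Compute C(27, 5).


Each vertex corresponds to some choice of n active constraints out of m, so the number of vertices is at most C(m, n) = m! / (n!(m-n)!).
m = 27, n = 5
Numerator: 27 * 26 * 25 * 24 * 23
Denominator: 5! = 120
C(27, 5) = 80730


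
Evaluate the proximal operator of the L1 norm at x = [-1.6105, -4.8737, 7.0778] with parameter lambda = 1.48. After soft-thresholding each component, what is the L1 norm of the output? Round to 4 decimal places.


Soft-thresholding with lambda = 1.48:
prox(-1.6105) = sign(-1.6105)*max(|-1.6105| - 1.48, 0) = -0.1305
prox(-4.8737) = sign(-4.8737)*max(|-4.8737| - 1.48, 0) = -3.3937
prox(7.0778) = sign(7.0778)*max(|7.0778| - 1.48, 0) = 5.5978
prox(x) = [-0.1305, -3.3937, 5.5978]
||prox(x)||_1 = 0.1305 + 3.3937 + 5.5978 = 9.122


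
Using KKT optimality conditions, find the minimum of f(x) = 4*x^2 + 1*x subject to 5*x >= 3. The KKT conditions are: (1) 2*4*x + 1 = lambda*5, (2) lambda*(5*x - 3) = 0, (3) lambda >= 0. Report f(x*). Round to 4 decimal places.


Step 1: Try lambda = 0 (constraint inactive).
x_unc = -1/(2*4) = -0.125
Check: 5*-0.125 = -0.625 < 3 -- violated!
Step 2: Constraint must be active: 5*x = 3
x* = 3/5 = 0.6
lambda = (2*4*0.6 + 1)/5 = 1.16
Step 3: Compute optimal value.
f(x*) = 4*0.6^2 + 1*0.6 = 2.04


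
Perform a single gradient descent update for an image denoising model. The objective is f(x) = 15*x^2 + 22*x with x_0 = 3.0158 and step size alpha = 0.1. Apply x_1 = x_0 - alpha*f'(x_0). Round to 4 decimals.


We compute the gradient at x_0 and apply the update.
f'(x) = 30*x + 22
f'(3.0158) = 30*3.0158 + 22 = 112.474
x_1 = 3.0158 - 0.1*112.474 = -8.2316


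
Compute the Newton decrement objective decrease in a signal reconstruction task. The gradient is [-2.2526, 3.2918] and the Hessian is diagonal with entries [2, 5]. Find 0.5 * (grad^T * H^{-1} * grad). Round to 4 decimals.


Step 1: H is diagonal, so H^(-1) * g = [-1.1263, 0.6584].
Step 2: g^T H^(-1) g = sum_i g_i^2 / H_ii
  = (-2.2526)^2/2 + (3.2918)^2/5
  = 2.5371 + 2.1672 = 4.7043
Step 3: Objective decrease = 0.5 * g^T H^(-1) g = 2.3521


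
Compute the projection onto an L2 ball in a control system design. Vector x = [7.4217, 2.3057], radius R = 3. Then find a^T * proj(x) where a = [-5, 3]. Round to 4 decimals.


Step 1: Compute ||x|| (intermediates to 6 decimals).
||x|| = sqrt(7.4217^2 + 2.3057^2) = 7.771608
Step 2: Project.
Since ||x|| > R, scale = R/||x|| = 3/7.771608 = 0.38602, proj(x) = scale * x
proj(x) = [2.864925, 0.890046]
Step 3: Dot product.
a^T * proj(x) = -5*2.864925 + 3*0.890046 = -11.6545


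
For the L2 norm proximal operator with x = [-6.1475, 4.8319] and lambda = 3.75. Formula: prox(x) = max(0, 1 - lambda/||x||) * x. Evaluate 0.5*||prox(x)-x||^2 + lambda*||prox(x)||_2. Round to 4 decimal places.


Step 1: Compute ||x||.
||x|| = 7.8191
Step 2: Compute scaling factor.
scale = max(0, 1 - 3.75/7.8191) = 0.5204
Step 3: prox(x) = [-3.1992, 2.5146]
||prox(x)|| = 4.0691
Step 4: Proximal objective.
0.5*||prox-x||^2 = 7.0313
lambda*||prox|| = 15.2591
Total = 22.2905


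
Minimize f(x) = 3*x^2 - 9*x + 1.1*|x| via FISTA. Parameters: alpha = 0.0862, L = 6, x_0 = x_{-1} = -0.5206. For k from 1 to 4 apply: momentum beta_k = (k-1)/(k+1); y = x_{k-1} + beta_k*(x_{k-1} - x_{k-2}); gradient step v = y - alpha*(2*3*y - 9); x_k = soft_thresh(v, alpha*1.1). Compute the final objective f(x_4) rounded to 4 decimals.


FISTA on f(x) = 3*x^2 - 9*x + 1.1*|x|
L = 6, alpha = 0.0862
Iteration 1: beta = 0.0, y = -0.5206 + 0.0*(-0.5206 + 0.5206) = -0.5206
  grad(y) = -12.1236, v = y - alpha*grad = 0.5245
  prox(v) = soft_thresh(0.5245, 0.0948) = 0.4296
Iteration 2: beta = 0.3333, y = 0.4296 + 0.3333*(0.4296 + 0.5206) = 0.7464
  grad(y) = -4.5217, v = y - alpha*grad = 1.1362
  prox(v) = soft_thresh(1.1362, 0.0948) = 1.0413
Iteration 3: beta = 0.5, y = 1.0413 + 0.5*(1.0413 - 0.4296) = 1.3472
  grad(y) = -0.9169, v = y - alpha*grad = 1.4262
  prox(v) = soft_thresh(1.4262, 0.0948) = 1.3314
Iteration 4: beta = 0.6, y = 1.3314 + 0.6*(1.3314 - 1.0413) = 1.5054
  grad(y) = 0.0326, v = y - alpha*grad = 1.5026
  prox(v) = soft_thresh(1.5026, 0.0948) = 1.4078
f(x_4) = 3*1.4078^2 - 9*1.4078 + 1.1*|1.4078| = -5.1759


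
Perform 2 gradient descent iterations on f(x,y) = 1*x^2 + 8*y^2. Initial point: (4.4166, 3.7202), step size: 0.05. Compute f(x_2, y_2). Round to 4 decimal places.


Gradient descent on f(x,y) = 1*x^2 + 8*y^2.
Starting point: (4.4166, 3.7202), alpha = 0.05
Step 1: grad_x = 2*1*4.4166 = 8.8332, grad_y = 2*8*3.7202 = 59.5232
  x_1 = 4.4166 - 0.05*8.8332 = 3.9749
  y_1 = 3.7202 - 0.05*59.5232 = 0.744
Step 2: grad_x = 2*1*3.9749 = 7.9499, grad_y = 2*8*0.744 = 11.9046
  x_2 = 3.9749 - 0.05*7.9499 = 3.5774
  y_2 = 0.744 - 0.05*11.9046 = 0.1488
f(3.5774, 0.1488) = 1*3.5774^2 + 8*0.1488^2 = 12.9753


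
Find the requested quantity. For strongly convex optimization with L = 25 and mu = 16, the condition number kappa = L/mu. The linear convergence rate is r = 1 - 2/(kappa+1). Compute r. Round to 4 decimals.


Step 1: Compute the condition number.
kappa = L/mu = 25/16 = 1.5625
Step 2: Compute the convergence rate.
r = 1 - 2/(kappa + 1) = 1 - 2*mu/(L + mu) = (L - mu)/(L + mu) = 9/41 = 0.2195


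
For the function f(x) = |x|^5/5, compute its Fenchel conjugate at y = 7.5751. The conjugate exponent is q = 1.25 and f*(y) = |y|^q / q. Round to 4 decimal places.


The conjugate exponent q satisfies 1/p + 1/q = 1.
p = 5, so q = 5/(5 - 1) = 1.25
|y|^q = 7.5751^1.25 = 12.5671
f*(7.5751) = 12.5671 / 1.25 = 10.0537


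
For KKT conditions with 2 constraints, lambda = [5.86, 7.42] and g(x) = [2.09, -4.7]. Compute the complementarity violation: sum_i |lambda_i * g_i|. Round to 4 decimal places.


KKT complementary slackness check:
lambda_1 * g_1 = 5.86 * 2.09 = 12.2474
lambda_2 * g_2 = 7.42 * -4.7 = -34.874
Total violation = 12.2474 + 34.874 = 47.1214


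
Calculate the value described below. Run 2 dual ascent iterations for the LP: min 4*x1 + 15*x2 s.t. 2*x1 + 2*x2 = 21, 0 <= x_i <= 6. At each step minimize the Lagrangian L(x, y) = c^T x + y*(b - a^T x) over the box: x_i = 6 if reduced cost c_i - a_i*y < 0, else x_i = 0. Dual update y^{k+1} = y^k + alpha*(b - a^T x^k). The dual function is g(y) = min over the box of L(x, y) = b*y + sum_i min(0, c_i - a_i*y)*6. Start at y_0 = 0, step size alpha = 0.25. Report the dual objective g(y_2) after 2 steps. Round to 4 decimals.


Dual ascent for LP: min 4*x1 + 15*x2, 2*x1 + 2*x2 = 21, 0 <= x_i <= 6
Step 1: y^k = 0.0, reduced costs: (4.0, 15.0)
  x^k = (0.0, 0.0), subgradient = b - a^T x = 21.0
  y^{k+1} = 0.0 + 0.25*21.0 = 5.25
Step 2: y^k = 5.25, reduced costs: (-6.5, 4.5)
  x^k = (6.0, 0.0), subgradient = b - a^T x = 9.0
  y^{k+1} = 5.25 + 0.25*9.0 = 7.5
Dual objective at y_2 = 7.5: reduced costs (-11.0, 0.0), box minimizer x = (6.0, 0.0)
g(y_2) = b*y + (c1 - a1*y)*x1 + (c2 - a2*y)*x2 = 21*7.5 + (-11.0)*6.0 + 0.0*0.0 = 157.5 - 66.0 + 0.0 = 91.5


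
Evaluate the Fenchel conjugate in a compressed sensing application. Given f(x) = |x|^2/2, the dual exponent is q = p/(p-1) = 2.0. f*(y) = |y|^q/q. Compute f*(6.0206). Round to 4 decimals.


The conjugate exponent q satisfies 1/p + 1/q = 1.
p = 2, so q = 2/(2 - 1) = 2.0
|y|^q = 6.0206^2.0 = 36.2476
f*(6.0206) = 36.2476 / 2.0 = 18.1238


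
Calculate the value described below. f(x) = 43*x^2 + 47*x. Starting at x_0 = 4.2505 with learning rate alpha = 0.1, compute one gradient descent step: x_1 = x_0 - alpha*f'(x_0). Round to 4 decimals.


We compute the gradient at x_0 and apply the update.
f'(x) = 86*x + 47
f'(4.2505) = 86*4.2505 + 47 = 412.543
x_1 = 4.2505 - 0.1*412.543 = -37.0038


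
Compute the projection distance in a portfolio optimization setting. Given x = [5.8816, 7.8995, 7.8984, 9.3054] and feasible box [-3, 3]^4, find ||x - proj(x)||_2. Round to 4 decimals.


Project each component onto [-3, 3].
clip(5.8816) = 3.0, clip(7.8995) = 3.0, clip(7.8984) = 3.0, clip(9.3054) = 3.0
Projection = [3.0, 3.0, 3.0, 3.0]
Squared diffs: [8.3036, 24.0051, 23.9943, 39.7581]
Distance = sqrt(96.0611) = 9.8011


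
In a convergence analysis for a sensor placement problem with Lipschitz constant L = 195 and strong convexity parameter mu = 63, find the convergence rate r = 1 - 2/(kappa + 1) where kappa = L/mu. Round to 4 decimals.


Step 1: Compute the condition number.
kappa = L/mu = 195/63 = 3.0952
Step 2: Compute the convergence rate.
r = 1 - 2/(kappa + 1) = 1 - 2*mu/(L + mu) = (L - mu)/(L + mu) = 132/258 = 0.5116


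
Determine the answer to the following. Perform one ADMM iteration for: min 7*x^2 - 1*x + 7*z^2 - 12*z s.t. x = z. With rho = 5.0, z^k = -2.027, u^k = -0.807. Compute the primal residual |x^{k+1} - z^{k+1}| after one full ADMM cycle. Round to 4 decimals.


ADMM iteration with rho = 5.0, z^k = -2.027, u^k = -0.807
Step 1: x-update.
Minimize 7*x^2 - 1*x + (5.0/2)*(x + 2.027 - 0.807)^2
FOC: (2*7 + 5.0)*x = 1 + 5.0*(-2.027 + 0.807)
x^{k+1} = -0.2684
Step 2: z-update.
Minimize 7*z^2 - 12*z + (5.0/2)*(-0.2684 - z - 0.807)^2
FOC: (2*7 + 5.0)*z = 12 + 5.0*(-0.2684 - 0.807)
z^{k+1} = 0.3486
Step 3: u-update.
u^{k+1} = -0.807 - 0.2684 - 0.3486 = -1.424
Step 4: Primal residual = |-0.2684 - 0.3486| = 0.617


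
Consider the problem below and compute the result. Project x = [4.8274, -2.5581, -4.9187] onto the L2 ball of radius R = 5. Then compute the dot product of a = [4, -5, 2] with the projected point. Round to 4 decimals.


Step 1: Compute ||x|| (intermediates to 6 decimals).
||x|| = sqrt(4.8274^2 + (-2.5581)^2 + (-4.9187)^2) = 7.351277
Step 2: Project.
Since ||x|| > R, scale = R/||x|| = 5/7.351277 = 0.680154, proj(x) = scale * x
proj(x) = [3.283375, -1.739902, -3.345473]
Step 3: Dot product.
a^T * proj(x) = 4*3.283375 - 5*(-1.739902) + 2*(-3.345473) = 15.1421


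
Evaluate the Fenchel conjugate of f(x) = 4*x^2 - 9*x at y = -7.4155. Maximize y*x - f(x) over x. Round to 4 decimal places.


f*(y) = sup_x {y*x - a*x^2 - b*x} = sup_x {(y-b)*x - a*x^2}
FOC: (y - b) - 2a*x = 0 => x* = (y - b)/(2a)
x* = (-7.4155 + 9)/(2*4) = 0.1981
f*(-7.4155) = (y-b)^2/(4a) = (-7.4155 + 9)^2/(4*4)
= 2.5106/16 = 0.1569


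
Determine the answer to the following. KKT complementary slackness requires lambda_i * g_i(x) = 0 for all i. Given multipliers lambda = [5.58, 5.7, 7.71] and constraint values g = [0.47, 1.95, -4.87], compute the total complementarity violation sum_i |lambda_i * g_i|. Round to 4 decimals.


KKT complementary slackness check:
lambda_1 * g_1 = 5.58 * 0.47 = 2.6226
lambda_2 * g_2 = 5.7 * 1.95 = 11.115
lambda_3 * g_3 = 7.71 * -4.87 = -37.5477
Total violation = 2.6226 + 11.115 + 37.5477 = 51.2853


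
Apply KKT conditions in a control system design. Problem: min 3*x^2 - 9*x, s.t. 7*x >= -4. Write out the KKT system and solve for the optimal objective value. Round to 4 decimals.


Step 1: Try lambda = 0 (constraint inactive).
Stationarity: 2*3*x - 9 = 0
x* = 9/(2*3) = 1.5
Check constraint: 7*1.5 = 10.5 >= -4 -- satisfied.
Step 2: Compute optimal value.
f(x*) = 3*1.5^2 - 9*1.5 = -6.75


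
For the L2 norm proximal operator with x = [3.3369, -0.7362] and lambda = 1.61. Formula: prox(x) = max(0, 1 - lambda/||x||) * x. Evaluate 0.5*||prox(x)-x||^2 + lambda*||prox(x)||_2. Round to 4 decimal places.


Step 1: Compute ||x||.
||x|| = 3.4171
Step 2: Compute scaling factor.
scale = max(0, 1 - 1.61/3.4171) = 0.5288
Step 3: prox(x) = [1.7647, -0.3893]
||prox(x)|| = 1.8071
Step 4: Proximal objective.
0.5*||prox-x||^2 = 1.2961
lambda*||prox|| = 2.9094
Total = 4.2056


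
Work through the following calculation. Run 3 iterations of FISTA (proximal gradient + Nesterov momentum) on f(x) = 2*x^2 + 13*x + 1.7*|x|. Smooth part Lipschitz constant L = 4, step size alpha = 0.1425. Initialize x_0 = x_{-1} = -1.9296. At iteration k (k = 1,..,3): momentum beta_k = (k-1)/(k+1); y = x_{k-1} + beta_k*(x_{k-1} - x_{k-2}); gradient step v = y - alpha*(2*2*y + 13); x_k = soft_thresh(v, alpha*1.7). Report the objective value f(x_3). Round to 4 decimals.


FISTA on f(x) = 2*x^2 + 13*x + 1.7*|x|
L = 4, alpha = 0.1425
Iteration 1: beta = 0.0, y = -1.9296 + 0.0*(-1.9296 + 1.9296) = -1.9296
  grad(y) = 5.2816, v = y - alpha*grad = -2.6822
  prox(v) = soft_thresh(-2.6822, 0.2423) = -2.44
Iteration 2: beta = 0.3333, y = -2.44 + 0.3333*(-2.44 + 1.9296) = -2.6101
  grad(y) = 2.5596, v = y - alpha*grad = -2.9748
  prox(v) = soft_thresh(-2.9748, 0.2423) = -2.7326
Iteration 3: beta = 0.5, y = -2.7326 + 0.5*(-2.7326 + 2.44) = -2.8789
  grad(y) = 1.4844, v = y - alpha*grad = -3.0904
  prox(v) = soft_thresh(-3.0904, 0.2423) = -2.8482
f(x_3) = 2*(-2.8482)^2 + 13*(-2.8482) + 1.7*|-2.8482| = -15.9602


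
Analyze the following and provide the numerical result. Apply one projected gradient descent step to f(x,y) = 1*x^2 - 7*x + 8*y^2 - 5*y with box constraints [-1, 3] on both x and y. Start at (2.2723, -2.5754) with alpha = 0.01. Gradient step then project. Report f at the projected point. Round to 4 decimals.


Step 1: Compute gradient at (2.2723, -2.5754).
grad_x = 2*1*2.2723 - 7 = -2.4554
grad_y = 2*8*-2.5754 - 5 = -46.2064
Step 2: Gradient step.
x_raw = 2.2723 - 0.01*-2.4554 = 2.2969
y_raw = -2.5754 - 0.01*-46.2064 = -2.1133
Step 3: Project onto [-1, 3].
x_proj = clip(2.2969) = 2.2969
y_proj = clip(-2.1133) = -1.0
Step 4: Evaluate f.
f(2.2969, -1.0) = 2.1976


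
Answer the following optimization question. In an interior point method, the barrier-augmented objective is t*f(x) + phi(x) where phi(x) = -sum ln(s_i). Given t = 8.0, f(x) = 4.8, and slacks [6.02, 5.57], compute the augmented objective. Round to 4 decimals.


Step 1: Compute log-barrier.
ln values: [1.7951, 1.7174]
phi = -(1.7951 + 1.7174) = -3.5125
Step 2: Compute augmented objective.
t*f(x) = 8.0*4.8 = 38.4
Total = 38.4 - 3.5125 = 34.8875


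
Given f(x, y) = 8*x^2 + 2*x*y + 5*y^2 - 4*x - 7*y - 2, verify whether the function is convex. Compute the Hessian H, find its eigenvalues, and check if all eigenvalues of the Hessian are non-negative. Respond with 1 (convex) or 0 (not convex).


The Hessian of f(x,y) = 8*x^2 + 2*x*y + 5*y^2 - 4*x - 7*y - 2 is:
H = [[16, 2], [2, 10]]
Trace = 16 + 10 = 26
Determinant = 16*10 - (2)^2 = 156
Discriminant = (26)^2 - 4*156 = 52.0
Eigenvalues: lambda_1 = 9.3944, lambda_2 = 16.6056
The function is convex.

1


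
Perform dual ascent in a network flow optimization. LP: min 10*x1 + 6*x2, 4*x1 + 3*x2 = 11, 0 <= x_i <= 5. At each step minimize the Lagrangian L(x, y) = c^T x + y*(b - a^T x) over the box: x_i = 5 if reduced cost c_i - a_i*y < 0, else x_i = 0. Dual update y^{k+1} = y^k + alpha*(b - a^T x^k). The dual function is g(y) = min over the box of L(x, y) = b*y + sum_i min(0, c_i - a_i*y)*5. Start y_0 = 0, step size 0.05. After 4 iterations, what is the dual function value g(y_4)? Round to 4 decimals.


Dual ascent for LP: min 10*x1 + 6*x2, 4*x1 + 3*x2 = 11, 0 <= x_i <= 5
Step 1: y^k = 0.0, reduced costs: (10.0, 6.0)
  x^k = (0.0, 0.0), subgradient = b - a^T x = 11.0
  y^{k+1} = 0.0 + 0.05*11.0 = 0.55
Step 2: y^k = 0.55, reduced costs: (7.8, 4.35)
  x^k = (0.0, 0.0), subgradient = b - a^T x = 11.0
  y^{k+1} = 0.55 + 0.05*11.0 = 1.1
Step 3: y^k = 1.1, reduced costs: (5.6, 2.7)
  x^k = (0.0, 0.0), subgradient = b - a^T x = 11.0
  y^{k+1} = 1.1 + 0.05*11.0 = 1.65
Step 4: y^k = 1.65, reduced costs: (3.4, 1.05)
  x^k = (0.0, 0.0), subgradient = b - a^T x = 11.0
  y^{k+1} = 1.65 + 0.05*11.0 = 2.2
Dual objective at y_4 = 2.2: reduced costs (1.2, -0.6), box minimizer x = (0.0, 5.0)
g(y_4) = b*y + (c1 - a1*y)*x1 + (c2 - a2*y)*x2 = 11*2.2 + 1.2*0.0 + (-0.6)*5.0 = 24.2 + 0.0 - 3.0 = 21.2


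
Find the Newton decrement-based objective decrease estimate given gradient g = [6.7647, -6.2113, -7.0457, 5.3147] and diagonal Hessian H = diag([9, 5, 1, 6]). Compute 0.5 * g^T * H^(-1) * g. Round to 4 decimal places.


Step 1: H is diagonal, so H^(-1) * g = [0.7516, -1.2423, -7.0457, 0.8858].
Step 2: g^T H^(-1) g = sum_i g_i^2 / H_ii
  = (6.7647)^2/9 + (-6.2113)^2/5 + (-7.0457)^2/1 + (5.3147)^2/6
  = 5.0846 + 7.716 + 49.6419 + 4.7077 = 67.1502
Step 3: Objective decrease = 0.5 * g^T H^(-1) g = 33.5751


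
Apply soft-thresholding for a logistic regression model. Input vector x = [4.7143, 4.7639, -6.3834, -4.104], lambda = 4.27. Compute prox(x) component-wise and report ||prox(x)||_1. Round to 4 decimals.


Soft-thresholding with lambda = 4.27:
prox(4.7143) = sign(4.7143)*max(|4.7143| - 4.27, 0) = 0.4443
prox(4.7639) = sign(4.7639)*max(|4.7639| - 4.27, 0) = 0.4939
prox(-6.3834) = sign(-6.3834)*max(|-6.3834| - 4.27, 0) = -2.1134
prox(-4.104) = sign(-4.104)*max(|-4.104| - 4.27, 0) = 0.0
prox(x) = [0.4443, 0.4939, -2.1134, 0.0]
||prox(x)||_1 = 0.4443 + 0.4939 + 2.1134 + 0.0 = 3.0516


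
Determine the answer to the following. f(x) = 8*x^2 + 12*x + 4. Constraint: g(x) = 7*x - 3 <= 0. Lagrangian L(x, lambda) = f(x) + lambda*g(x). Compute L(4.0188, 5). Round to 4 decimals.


Step 1: Evaluate f(x).
f(4.0188) = 8*4.0188^2 + 12*4.0188 + 4 = 181.4316
Step 2: Evaluate g(x).
g(4.0188) = 7*4.0188 - 3 = 25.1316
Step 3: Compute Lagrangian.
L = 181.4316 + 5*25.1316 = 307.0896


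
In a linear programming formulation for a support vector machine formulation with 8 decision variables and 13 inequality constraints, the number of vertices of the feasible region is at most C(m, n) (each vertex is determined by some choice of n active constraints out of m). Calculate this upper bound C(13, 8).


Each vertex corresponds to some choice of n active constraints out of m, so the number of vertices is at most C(m, n) = m! / (n!(m-n)!).
m = 13, n = 8
Numerator: 13 * 12 * 11 * 10 * 9 * 8 * 7 * 6
Denominator: 8! = 40320
C(13, 8) = 1287


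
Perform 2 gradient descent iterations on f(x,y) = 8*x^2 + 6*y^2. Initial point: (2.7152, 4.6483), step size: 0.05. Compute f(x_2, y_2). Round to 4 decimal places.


Gradient descent on f(x,y) = 8*x^2 + 6*y^2.
Starting point: (2.7152, 4.6483), alpha = 0.05
Step 1: grad_x = 2*8*2.7152 = 43.4432, grad_y = 2*6*4.6483 = 55.7796
  x_1 = 2.7152 - 0.05*43.4432 = 0.543
  y_1 = 4.6483 - 0.05*55.7796 = 1.8593
Step 2: grad_x = 2*8*0.543 = 8.6886, grad_y = 2*6*1.8593 = 22.3118
  x_2 = 0.543 - 0.05*8.6886 = 0.1086
  y_2 = 1.8593 - 0.05*22.3118 = 0.7437
f(0.1086, 0.7437) = 8*0.1086^2 + 6*0.7437^2 = 3.4132


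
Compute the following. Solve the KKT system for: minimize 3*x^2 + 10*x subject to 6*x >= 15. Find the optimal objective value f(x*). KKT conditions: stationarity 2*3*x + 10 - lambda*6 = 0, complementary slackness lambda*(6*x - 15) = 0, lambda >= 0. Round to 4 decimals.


Step 1: Try lambda = 0 (constraint inactive).
x_unc = -10/(2*3) = -1.6667
Check: 6*-1.6667 = -10.0002 < 15 -- violated!
Step 2: Constraint must be active: 6*x = 15
x* = 15/6 = 2.5
lambda = (2*3*2.5 + 10)/6 = 4.1667
Step 3: Compute optimal value.
f(x*) = 3*2.5^2 + 10*2.5 = 43.75


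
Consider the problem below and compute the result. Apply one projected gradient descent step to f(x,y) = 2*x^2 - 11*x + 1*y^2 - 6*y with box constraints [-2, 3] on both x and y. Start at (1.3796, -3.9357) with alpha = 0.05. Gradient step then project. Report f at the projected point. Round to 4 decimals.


Step 1: Compute gradient at (1.3796, -3.9357).
grad_x = 2*2*1.3796 - 11 = -5.4816
grad_y = 2*1*-3.9357 - 6 = -13.8714
Step 2: Gradient step.
x_raw = 1.3796 - 0.05*-5.4816 = 1.6537
y_raw = -3.9357 - 0.05*-13.8714 = -3.2421
Step 3: Project onto [-2, 3].
x_proj = clip(1.6537) = 1.6537
y_proj = clip(-3.2421) = -2.0
Step 4: Evaluate f.
f(1.6537, -2.0) = 3.2788


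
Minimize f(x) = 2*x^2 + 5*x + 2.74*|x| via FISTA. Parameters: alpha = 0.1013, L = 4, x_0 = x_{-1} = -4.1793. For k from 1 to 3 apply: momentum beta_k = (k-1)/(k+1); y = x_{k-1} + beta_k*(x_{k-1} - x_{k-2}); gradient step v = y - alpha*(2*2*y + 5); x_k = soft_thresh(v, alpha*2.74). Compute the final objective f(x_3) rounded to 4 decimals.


FISTA on f(x) = 2*x^2 + 5*x + 2.74*|x|
L = 4, alpha = 0.1013
Iteration 1: beta = 0.0, y = -4.1793 + 0.0*(-4.1793 + 4.1793) = -4.1793
  grad(y) = -11.7172, v = y - alpha*grad = -2.9923
  prox(v) = soft_thresh(-2.9923, 0.2776) = -2.7148
Iteration 2: beta = 0.3333, y = -2.7148 + 0.3333*(-2.7148 + 4.1793) = -2.2266
  grad(y) = -3.9065, v = y - alpha*grad = -1.8309
  prox(v) = soft_thresh(-1.8309, 0.2776) = -1.5533
Iteration 3: beta = 0.5, y = -1.5533 + 0.5*(-1.5533 + 2.7148) = -0.9726
  grad(y) = 1.1096, v = y - alpha*grad = -1.085
  prox(v) = soft_thresh(-1.085, 0.2776) = -0.8074
f(x_3) = 2*(-0.8074)^2 + 5*(-0.8074) + 2.74*|-0.8074| = -0.5209


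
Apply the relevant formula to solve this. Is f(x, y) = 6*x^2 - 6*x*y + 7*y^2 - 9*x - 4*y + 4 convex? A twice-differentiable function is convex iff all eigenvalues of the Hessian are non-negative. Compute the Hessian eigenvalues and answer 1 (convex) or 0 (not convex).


The Hessian of f(x,y) = 6*x^2 - 6*x*y + 7*y^2 - 9*x - 4*y + 4 is:
H = [[12, -6], [-6, 14]]
Trace = 12 + 14 = 26
Determinant = 12*14 - (-6)^2 = 132
Discriminant = (26)^2 - 4*132 = 148.0
Eigenvalues: lambda_1 = 6.9172, lambda_2 = 19.0828
The function is convex.

1


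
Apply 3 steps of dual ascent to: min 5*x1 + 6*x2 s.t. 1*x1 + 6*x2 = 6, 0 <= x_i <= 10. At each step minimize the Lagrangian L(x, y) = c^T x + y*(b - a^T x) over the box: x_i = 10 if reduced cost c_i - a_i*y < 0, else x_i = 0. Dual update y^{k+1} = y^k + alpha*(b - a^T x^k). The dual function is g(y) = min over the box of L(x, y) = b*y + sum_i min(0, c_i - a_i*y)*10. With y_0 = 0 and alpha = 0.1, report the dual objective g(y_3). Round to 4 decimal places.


Dual ascent for LP: min 5*x1 + 6*x2, 1*x1 + 6*x2 = 6, 0 <= x_i <= 10
Step 1: y^k = 0.0, reduced costs: (5.0, 6.0)
  x^k = (0.0, 0.0), subgradient = b - a^T x = 6.0
  y^{k+1} = 0.0 + 0.1*6.0 = 0.6
Step 2: y^k = 0.6, reduced costs: (4.4, 2.4)
  x^k = (0.0, 0.0), subgradient = b - a^T x = 6.0
  y^{k+1} = 0.6 + 0.1*6.0 = 1.2
Step 3: y^k = 1.2, reduced costs: (3.8, -1.2)
  x^k = (0.0, 10.0), subgradient = b - a^T x = -54.0
  y^{k+1} = 1.2 + 0.1*-54.0 = -4.2
Dual objective at y_3 = -4.2: reduced costs (9.2, 31.2), box minimizer x = (0.0, 0.0)
g(y_3) = b*y + (c1 - a1*y)*x1 + (c2 - a2*y)*x2 = 6*(-4.2) + 9.2*0.0 + 31.2*0.0 = -25.2 + 0.0 + 0.0 = -25.2


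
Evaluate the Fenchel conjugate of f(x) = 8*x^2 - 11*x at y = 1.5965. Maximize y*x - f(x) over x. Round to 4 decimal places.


f*(y) = sup_x {y*x - a*x^2 - b*x} = sup_x {(y-b)*x - a*x^2}
FOC: (y - b) - 2a*x = 0 => x* = (y - b)/(2a)
x* = (1.5965 + 11)/(2*8) = 0.7873
f*(1.5965) = (y-b)^2/(4a) = (1.5965 + 11)^2/(4*8)
= 158.6718/32 = 4.9585


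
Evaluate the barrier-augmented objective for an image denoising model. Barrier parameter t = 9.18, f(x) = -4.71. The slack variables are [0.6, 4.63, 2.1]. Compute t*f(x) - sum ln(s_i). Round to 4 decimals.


Step 1: Compute log-barrier.
ln values: [-0.5108, 1.5326, 0.7419]
phi = -(-0.5108 + 1.5326 + 0.7419) = -1.7637
Step 2: Compute augmented objective.
t*f(x) = 9.18*-4.71 = -43.2378
Total = -43.2378 - 1.7637 = -45.0015


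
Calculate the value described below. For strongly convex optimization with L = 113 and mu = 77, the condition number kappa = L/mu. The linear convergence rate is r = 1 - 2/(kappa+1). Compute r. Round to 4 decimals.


Step 1: Compute the condition number.
kappa = L/mu = 113/77 = 1.4675
Step 2: Compute the convergence rate.
r = 1 - 2/(kappa + 1) = 1 - 2*mu/(L + mu) = (L - mu)/(L + mu) = 36/190 = 0.1895


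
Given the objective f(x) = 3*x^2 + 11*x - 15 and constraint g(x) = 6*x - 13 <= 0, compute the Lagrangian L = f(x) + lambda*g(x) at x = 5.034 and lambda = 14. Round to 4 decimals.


Step 1: Evaluate f(x).
f(5.034) = 3*5.034^2 + 11*5.034 - 15 = 116.3975
Step 2: Evaluate g(x).
g(5.034) = 6*5.034 - 13 = 17.204
Step 3: Compute Lagrangian.
L = 116.3975 + 14*17.204 = 357.2535


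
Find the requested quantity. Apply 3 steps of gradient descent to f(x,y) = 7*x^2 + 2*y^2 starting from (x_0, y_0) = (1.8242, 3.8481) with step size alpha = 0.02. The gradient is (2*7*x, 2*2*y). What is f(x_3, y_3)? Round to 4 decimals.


Gradient descent on f(x,y) = 7*x^2 + 2*y^2.
Starting point: (1.8242, 3.8481), alpha = 0.02
Step 1: grad_x = 2*7*1.8242 = 25.5388, grad_y = 2*2*3.8481 = 15.3924
  x_1 = 1.8242 - 0.02*25.5388 = 1.3134
  y_1 = 3.8481 - 0.02*15.3924 = 3.5403
Step 2: grad_x = 2*7*1.3134 = 18.3879, grad_y = 2*2*3.5403 = 14.161
  x_2 = 1.3134 - 0.02*18.3879 = 0.9457
  y_2 = 3.5403 - 0.02*14.161 = 3.257
Step 3: grad_x = 2*7*0.9457 = 13.2393, grad_y = 2*2*3.257 = 13.0281
  x_3 = 0.9457 - 0.02*13.2393 = 0.6809
  y_3 = 3.257 - 0.02*13.0281 = 2.9965
f(0.6809, 2.9965) = 7*0.6809^2 + 2*2.9965^2 = 21.2028


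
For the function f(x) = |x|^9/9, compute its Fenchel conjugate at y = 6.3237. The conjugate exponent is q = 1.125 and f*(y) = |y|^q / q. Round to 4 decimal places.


The conjugate exponent q satisfies 1/p + 1/q = 1.
p = 9, so q = 9/(9 - 1) = 1.125
|y|^q = 6.3237^1.125 = 7.9633
f*(6.3237) = 7.9633 / 1.125 = 7.0785


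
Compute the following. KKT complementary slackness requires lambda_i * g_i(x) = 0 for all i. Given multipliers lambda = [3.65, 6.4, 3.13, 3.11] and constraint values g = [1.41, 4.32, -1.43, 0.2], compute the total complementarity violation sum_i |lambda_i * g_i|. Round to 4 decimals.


KKT complementary slackness check:
lambda_1 * g_1 = 3.65 * 1.41 = 5.1465
lambda_2 * g_2 = 6.4 * 4.32 = 27.648
lambda_3 * g_3 = 3.13 * -1.43 = -4.4759
lambda_4 * g_4 = 3.11 * 0.2 = 0.622
Total violation = 5.1465 + 27.648 + 4.4759 + 0.622 = 37.8924


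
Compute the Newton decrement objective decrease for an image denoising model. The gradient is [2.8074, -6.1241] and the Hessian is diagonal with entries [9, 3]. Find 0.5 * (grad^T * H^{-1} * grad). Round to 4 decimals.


Step 1: H is diagonal, so H^(-1) * g = [0.3119, -2.0414].
Step 2: g^T H^(-1) g = sum_i g_i^2 / H_ii
  = (2.8074)^2/9 + (-6.1241)^2/3
  = 0.8757 + 12.5015 = 13.3773
Step 3: Objective decrease = 0.5 * g^T H^(-1) g = 6.6886


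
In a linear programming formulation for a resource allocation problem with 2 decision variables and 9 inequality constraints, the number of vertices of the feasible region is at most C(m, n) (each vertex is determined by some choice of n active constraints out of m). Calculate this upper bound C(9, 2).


Each vertex corresponds to some choice of n active constraints out of m, so the number of vertices is at most C(m, n) = m! / (n!(m-n)!).
m = 9, n = 2
Numerator: 9 * 8
Denominator: 2! = 2
C(9, 2) = 36


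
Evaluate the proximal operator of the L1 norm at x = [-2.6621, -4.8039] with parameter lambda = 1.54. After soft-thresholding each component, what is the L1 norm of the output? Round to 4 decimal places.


Soft-thresholding with lambda = 1.54:
prox(-2.6621) = sign(-2.6621)*max(|-2.6621| - 1.54, 0) = -1.1221
prox(-4.8039) = sign(-4.8039)*max(|-4.8039| - 1.54, 0) = -3.2639
prox(x) = [-1.1221, -3.2639]
||prox(x)||_1 = 1.1221 + 3.2639 = 4.386


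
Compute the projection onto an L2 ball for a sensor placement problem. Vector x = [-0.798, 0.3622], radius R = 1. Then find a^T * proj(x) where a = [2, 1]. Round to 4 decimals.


Step 1: Compute ||x|| (intermediates to 6 decimals).
||x|| = sqrt((-0.798)^2 + 0.3622^2) = 0.876352
Step 2: Project.
Since ||x|| <= R, proj = x (no scaling needed).
proj(x) = [-0.798, 0.3622]
Step 3: Dot product.
a^T * proj(x) = 2*(-0.798) + 1*0.3622 = -1.2338


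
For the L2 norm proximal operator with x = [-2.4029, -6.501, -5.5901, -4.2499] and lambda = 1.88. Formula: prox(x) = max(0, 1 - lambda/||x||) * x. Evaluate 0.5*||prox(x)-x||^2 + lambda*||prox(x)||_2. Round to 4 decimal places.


Step 1: Compute ||x||.
||x|| = 9.8665
Step 2: Compute scaling factor.
scale = max(0, 1 - 1.88/9.8665) = 0.8095
Step 3: prox(x) = [-1.945, -5.2623, -4.5249, -3.4401]
||prox(x)|| = 7.9865
Step 4: Proximal objective.
0.5*||prox-x||^2 = 1.7672
lambda*||prox|| = 15.0146
Total = 16.7818


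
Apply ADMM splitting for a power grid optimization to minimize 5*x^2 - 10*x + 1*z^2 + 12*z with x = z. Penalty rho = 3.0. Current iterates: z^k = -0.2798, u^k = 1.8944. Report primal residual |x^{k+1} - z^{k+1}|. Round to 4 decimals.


ADMM iteration with rho = 3.0, z^k = -0.2798, u^k = 1.8944
Step 1: x-update.
Minimize 5*x^2 - 10*x + (3.0/2)*(x + 0.2798 + 1.8944)^2
FOC: (2*5 + 3.0)*x = 10 + 3.0*(-0.2798 - 1.8944)
x^{k+1} = 0.2675
Step 2: z-update.
Minimize 1*z^2 + 12*z + (3.0/2)*(0.2675 - z + 1.8944)^2
FOC: (2*1 + 3.0)*z = -12 + 3.0*(0.2675 + 1.8944)
z^{k+1} = -1.1029
Step 3: u-update.
u^{k+1} = 1.8944 + 0.2675 + 1.1029 = 3.2648
Step 4: Primal residual = |0.2675 + 1.1029| = 1.3704


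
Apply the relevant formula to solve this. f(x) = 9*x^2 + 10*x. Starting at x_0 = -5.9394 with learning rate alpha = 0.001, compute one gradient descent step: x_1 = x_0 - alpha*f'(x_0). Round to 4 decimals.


We compute the gradient at x_0 and apply the update.
f'(x) = 18*x + 10
f'(-5.9394) = 18*-5.9394 + 10 = -96.9092
x_1 = -5.9394 - 0.001*-96.9092 = -5.8425


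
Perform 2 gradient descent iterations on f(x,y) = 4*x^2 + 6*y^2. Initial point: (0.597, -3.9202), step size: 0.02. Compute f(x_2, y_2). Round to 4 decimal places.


Gradient descent on f(x,y) = 4*x^2 + 6*y^2.
Starting point: (0.597, -3.9202), alpha = 0.02
Step 1: grad_x = 2*4*0.597 = 4.776, grad_y = 2*6*-3.9202 = -47.0424
  x_1 = 0.597 - 0.02*4.776 = 0.5015
  y_1 = -3.9202 - 0.02*-47.0424 = -2.9794
Step 2: grad_x = 2*4*0.5015 = 4.0118, grad_y = 2*6*-2.9794 = -35.7522
  x_2 = 0.5015 - 0.02*4.0118 = 0.4212
  y_2 = -2.9794 - 0.02*-35.7522 = -2.2643
f(0.4212, -2.2643) = 4*0.4212^2 + 6*(-2.2643)^2 = 31.4723


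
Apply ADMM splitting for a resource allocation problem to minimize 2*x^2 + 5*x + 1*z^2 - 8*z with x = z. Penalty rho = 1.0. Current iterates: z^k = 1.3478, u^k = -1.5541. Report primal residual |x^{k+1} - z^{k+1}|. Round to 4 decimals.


ADMM iteration with rho = 1.0, z^k = 1.3478, u^k = -1.5541
Step 1: x-update.
Minimize 2*x^2 + 5*x + (1.0/2)*(x - 1.3478 - 1.5541)^2
FOC: (2*2 + 1.0)*x = -5 + 1.0*(1.3478 + 1.5541)
x^{k+1} = -0.4196
Step 2: z-update.
Minimize 1*z^2 - 8*z + (1.0/2)*(-0.4196 - z - 1.5541)^2
FOC: (2*1 + 1.0)*z = 8 + 1.0*(-0.4196 - 1.5541)
z^{k+1} = 2.0088
Step 3: u-update.
u^{k+1} = -1.5541 - 0.4196 - 2.0088 = -3.9825
Step 4: Primal residual = |-0.4196 - 2.0088| = 2.4284


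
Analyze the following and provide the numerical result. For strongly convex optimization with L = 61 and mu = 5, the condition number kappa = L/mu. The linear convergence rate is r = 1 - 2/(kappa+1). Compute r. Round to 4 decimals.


Step 1: Compute the condition number.
kappa = L/mu = 61/5 = 12.2
Step 2: Compute the convergence rate.
r = 1 - 2/(kappa + 1) = 1 - 2*mu/(L + mu) = (L - mu)/(L + mu) = 56/66 = 0.8485


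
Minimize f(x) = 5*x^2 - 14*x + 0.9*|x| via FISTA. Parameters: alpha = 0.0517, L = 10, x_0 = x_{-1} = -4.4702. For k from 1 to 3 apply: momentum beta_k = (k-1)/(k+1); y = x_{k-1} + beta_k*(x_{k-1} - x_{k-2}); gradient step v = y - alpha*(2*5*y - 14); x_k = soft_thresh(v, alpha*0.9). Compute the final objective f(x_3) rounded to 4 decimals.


FISTA on f(x) = 5*x^2 - 14*x + 0.9*|x|
L = 10, alpha = 0.0517
Iteration 1: beta = 0.0, y = -4.4702 + 0.0*(-4.4702 + 4.4702) = -4.4702
  grad(y) = -58.702, v = y - alpha*grad = -1.4353
  prox(v) = soft_thresh(-1.4353, 0.0465) = -1.3888
Iteration 2: beta = 0.3333, y = -1.3888 + 0.3333*(-1.3888 + 4.4702) = -0.3616
  grad(y) = -17.6164, v = y - alpha*grad = 0.5491
  prox(v) = soft_thresh(0.5491, 0.0465) = 0.5026
Iteration 3: beta = 0.5, y = 0.5026 + 0.5*(0.5026 + 1.3888) = 1.4483
  grad(y) = 0.4829, v = y - alpha*grad = 1.4233
  prox(v) = soft_thresh(1.4233, 0.0465) = 1.3768
f(x_3) = 5*1.3768^2 - 14*1.3768 + 0.9*|1.3768| = -8.5582


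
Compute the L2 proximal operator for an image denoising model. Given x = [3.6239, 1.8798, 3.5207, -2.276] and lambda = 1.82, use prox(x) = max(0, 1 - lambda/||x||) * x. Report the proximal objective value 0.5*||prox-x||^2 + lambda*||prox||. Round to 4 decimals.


Step 1: Compute ||x||.
||x|| = 5.8516
Step 2: Compute scaling factor.
scale = max(0, 1 - 1.82/5.8516) = 0.689
Step 3: prox(x) = [2.4968, 1.2951, 2.4257, -1.5681]
||prox(x)|| = 4.0316
Step 4: Proximal objective.
0.5*||prox-x||^2 = 1.6562
lambda*||prox|| = 7.3375
Total = 8.9938


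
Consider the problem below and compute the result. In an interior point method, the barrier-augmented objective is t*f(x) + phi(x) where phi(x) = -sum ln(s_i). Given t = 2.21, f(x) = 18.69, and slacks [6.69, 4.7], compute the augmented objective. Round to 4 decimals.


Step 1: Compute log-barrier.
ln values: [1.9006, 1.5476]
phi = -(1.9006 + 1.5476) = -3.4482
Step 2: Compute augmented objective.
t*f(x) = 2.21*18.69 = 41.3049
Total = 41.3049 - 3.4482 = 37.8567


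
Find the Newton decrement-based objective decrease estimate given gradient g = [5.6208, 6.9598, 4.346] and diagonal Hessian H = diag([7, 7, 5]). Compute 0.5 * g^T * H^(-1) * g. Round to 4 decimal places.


Step 1: H is diagonal, so H^(-1) * g = [0.803, 0.9943, 0.8692].
Step 2: g^T H^(-1) g = sum_i g_i^2 / H_ii
  = (5.6208)^2/7 + (6.9598)^2/7 + (4.346)^2/5
  = 4.5133 + 6.9198 + 3.7775 = 15.2107
Step 3: Objective decrease = 0.5 * g^T H^(-1) g = 7.6054


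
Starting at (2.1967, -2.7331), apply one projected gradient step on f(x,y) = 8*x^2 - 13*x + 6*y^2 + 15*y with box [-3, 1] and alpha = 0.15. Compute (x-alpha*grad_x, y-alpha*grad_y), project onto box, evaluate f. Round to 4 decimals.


Step 1: Compute gradient at (2.1967, -2.7331).
grad_x = 2*8*2.1967 - 13 = 22.1472
grad_y = 2*6*-2.7331 + 15 = -17.7972
Step 2: Gradient step.
x_raw = 2.1967 - 0.15*22.1472 = -1.1254
y_raw = -2.7331 - 0.15*-17.7972 = -0.0635
Step 3: Project onto [-3, 1].
x_proj = clip(-1.1254) = -1.1254
y_proj = clip(-0.0635) = -0.0635
Step 4: Evaluate f.
f(-1.1254, -0.0635) = 23.8332


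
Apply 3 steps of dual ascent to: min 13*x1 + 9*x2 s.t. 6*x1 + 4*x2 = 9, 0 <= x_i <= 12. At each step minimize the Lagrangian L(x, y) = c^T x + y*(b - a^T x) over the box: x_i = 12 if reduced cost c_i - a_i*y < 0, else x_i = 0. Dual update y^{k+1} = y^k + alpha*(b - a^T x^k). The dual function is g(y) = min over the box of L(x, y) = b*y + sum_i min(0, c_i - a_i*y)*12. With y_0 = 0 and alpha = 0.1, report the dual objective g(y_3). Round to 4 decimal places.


Dual ascent for LP: min 13*x1 + 9*x2, 6*x1 + 4*x2 = 9, 0 <= x_i <= 12
Step 1: y^k = 0.0, reduced costs: (13.0, 9.0)
  x^k = (0.0, 0.0), subgradient = b - a^T x = 9.0
  y^{k+1} = 0.0 + 0.1*9.0 = 0.9
Step 2: y^k = 0.9, reduced costs: (7.6, 5.4)
  x^k = (0.0, 0.0), subgradient = b - a^T x = 9.0
  y^{k+1} = 0.9 + 0.1*9.0 = 1.8
Step 3: y^k = 1.8, reduced costs: (2.2, 1.8)
  x^k = (0.0, 0.0), subgradient = b - a^T x = 9.0
  y^{k+1} = 1.8 + 0.1*9.0 = 2.7
Dual objective at y_3 = 2.7: reduced costs (-3.2, -1.8), box minimizer x = (12.0, 12.0)
g(y_3) = b*y + (c1 - a1*y)*x1 + (c2 - a2*y)*x2 = 9*2.7 + (-3.2)*12.0 + (-1.8)*12.0 = 24.3 - 38.4 - 21.6 = -35.7


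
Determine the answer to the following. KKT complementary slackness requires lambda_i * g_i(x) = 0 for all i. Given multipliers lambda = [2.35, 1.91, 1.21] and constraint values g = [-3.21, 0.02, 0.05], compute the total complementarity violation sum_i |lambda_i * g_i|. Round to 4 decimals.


KKT complementary slackness check:
lambda_1 * g_1 = 2.35 * -3.21 = -7.5435
lambda_2 * g_2 = 1.91 * 0.02 = 0.0382
lambda_3 * g_3 = 1.21 * 0.05 = 0.0605
Total violation = 7.5435 + 0.0382 + 0.0605 = 7.6422


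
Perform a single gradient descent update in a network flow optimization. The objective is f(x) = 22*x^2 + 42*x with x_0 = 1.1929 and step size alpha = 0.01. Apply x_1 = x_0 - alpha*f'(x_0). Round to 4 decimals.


We compute the gradient at x_0 and apply the update.
f'(x) = 44*x + 42
f'(1.1929) = 44*1.1929 + 42 = 94.4876
x_1 = 1.1929 - 0.01*94.4876 = 0.248


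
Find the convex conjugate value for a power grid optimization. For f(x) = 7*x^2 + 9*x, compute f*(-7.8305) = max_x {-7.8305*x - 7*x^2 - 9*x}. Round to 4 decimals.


f*(y) = sup_x {y*x - a*x^2 - b*x} = sup_x {(y-b)*x - a*x^2}
FOC: (y - b) - 2a*x = 0 => x* = (y - b)/(2a)
x* = (-7.8305 - 9)/(2*7) = -1.2022
f*(-7.8305) = (y-b)^2/(4a) = (-7.8305 - 9)^2/(4*7)
= 283.2657/28 = 10.1166


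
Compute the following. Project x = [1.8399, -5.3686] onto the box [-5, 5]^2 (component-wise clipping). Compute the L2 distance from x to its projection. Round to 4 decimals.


Project each component onto [-5, 5].
clip(1.8399) = 1.8399, clip(-5.3686) = -5.0
Projection = [1.8399, -5.0]
Squared diffs: [0.0, 0.1359]
Distance = sqrt(0.1359) = 0.3686


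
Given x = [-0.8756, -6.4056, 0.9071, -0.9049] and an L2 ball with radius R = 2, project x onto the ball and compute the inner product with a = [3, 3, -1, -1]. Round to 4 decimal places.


Step 1: Compute ||x|| (intermediates to 6 decimals).
||x|| = sqrt((-0.8756)^2 + (-6.4056)^2 + 0.9071^2 + (-0.9049)^2) = 6.590907
Step 2: Project.
Since ||x|| > R, scale = R/||x|| = 2/6.590907 = 0.303448, proj(x) = scale * x
proj(x) = [-0.265699, -1.943767, 0.275258, -0.27459]
Step 3: Dot product.
a^T * proj(x) = 3*(-0.265699) + 3*(-1.943767) - 1*0.275258 - 1*(-0.27459) = -6.6291
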